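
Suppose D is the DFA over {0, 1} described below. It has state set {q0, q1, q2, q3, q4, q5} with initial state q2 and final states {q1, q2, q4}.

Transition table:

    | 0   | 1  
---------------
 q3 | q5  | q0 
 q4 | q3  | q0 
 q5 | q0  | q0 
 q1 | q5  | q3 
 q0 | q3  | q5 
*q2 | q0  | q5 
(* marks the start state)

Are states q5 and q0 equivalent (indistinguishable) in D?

Yes

First remove the unreachable states {q1,q4}; 4 states remain.
Start with accepting vs non-accepting: {q2} | {q0,q3,q5}.
The partition is now stable with 2 blocks: {q2} | {q0,q3,q5}.
q5 and q0 lie in the same block of the stable partition, so they are equivalent — no string distinguishes them.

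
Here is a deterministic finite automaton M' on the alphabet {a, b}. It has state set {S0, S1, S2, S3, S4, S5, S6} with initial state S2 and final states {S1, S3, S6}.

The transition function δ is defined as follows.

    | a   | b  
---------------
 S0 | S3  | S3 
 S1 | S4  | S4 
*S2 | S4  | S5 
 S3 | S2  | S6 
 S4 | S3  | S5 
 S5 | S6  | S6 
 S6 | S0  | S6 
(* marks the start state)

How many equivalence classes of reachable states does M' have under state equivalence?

Reachable states from the start: {S0,S2,S3,S4,S5,S6}. Unreachable: {S1} — drop them.
P0 = {S3,S6} | {S0,S2,S4,S5}.
Refine {S0,S2,S4,S5} on symbol a: members go to different blocks, giving {S0,S4,S5} and {S2}.
Refine {S3,S6} on symbol a: members go to different blocks, giving {S3} and {S6}.
Refine {S0,S4,S5} on symbol a: members go to different blocks, giving {S0,S4} and {S5}.
On input b, block {S0,S4} splits into {S0} and {S4}.
Stable partition: {S3} | {S0} | {S2} | {S6} | {S5} | {S4} — 6 equivalence classes.

6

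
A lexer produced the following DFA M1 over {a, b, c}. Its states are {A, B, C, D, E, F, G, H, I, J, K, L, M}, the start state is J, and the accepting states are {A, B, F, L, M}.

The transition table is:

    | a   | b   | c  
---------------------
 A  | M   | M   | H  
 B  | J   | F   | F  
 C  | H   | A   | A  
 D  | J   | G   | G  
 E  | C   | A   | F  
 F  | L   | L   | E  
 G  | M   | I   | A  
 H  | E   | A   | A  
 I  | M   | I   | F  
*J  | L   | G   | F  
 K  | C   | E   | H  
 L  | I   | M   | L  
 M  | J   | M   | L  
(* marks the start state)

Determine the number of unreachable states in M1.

BFS from J reaches {A, C, E, F, G, H, I, J, L, M}; the 3 state(s) B, D, K are never visited.

3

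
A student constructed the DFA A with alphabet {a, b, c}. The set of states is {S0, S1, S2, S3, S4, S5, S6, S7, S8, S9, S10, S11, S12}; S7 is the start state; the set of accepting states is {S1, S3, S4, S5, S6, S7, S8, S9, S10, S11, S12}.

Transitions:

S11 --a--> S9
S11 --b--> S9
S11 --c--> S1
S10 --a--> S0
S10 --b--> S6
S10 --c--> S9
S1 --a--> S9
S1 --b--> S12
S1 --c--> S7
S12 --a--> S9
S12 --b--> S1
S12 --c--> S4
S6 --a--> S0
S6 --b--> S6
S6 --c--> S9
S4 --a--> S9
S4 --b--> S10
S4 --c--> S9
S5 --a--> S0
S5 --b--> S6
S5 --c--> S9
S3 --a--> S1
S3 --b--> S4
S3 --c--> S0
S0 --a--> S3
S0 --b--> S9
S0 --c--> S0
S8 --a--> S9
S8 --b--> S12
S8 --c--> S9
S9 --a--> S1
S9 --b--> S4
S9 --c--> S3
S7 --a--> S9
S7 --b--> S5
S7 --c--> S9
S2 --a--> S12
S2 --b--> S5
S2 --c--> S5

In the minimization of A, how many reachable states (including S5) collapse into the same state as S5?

3

States {S2,S8,S11} cannot be reached from the start state, so discard them.
P0 = {S1,S3,S4,S5,S6,S7,S9,S10,S12} | {S0}.
Refine {S1,S3,S4,S5,S6,S7,S9,S10,S12} on symbol a: members go to different blocks, giving {S1,S3,S4,S7,S9,S12} and {S5,S6,S10}.
Split {S1,S3,S4,S7,S9,S12} by δ(·,b) → {S1,S3,S9,S12} and {S4,S7}.
Split {S1,S3,S9,S12} by δ(·,b) → {S1,S12} and {S3,S9}.
On input c, block {S3,S9} splits into {S3} and {S9}.
No further refinement is possible. Final partition (6 blocks): {S1,S12} | {S0} | {S5,S6,S10} | {S4,S7} | {S3} | {S9}.
The equivalence class containing S5 is {S5,S6,S10}, of size 3.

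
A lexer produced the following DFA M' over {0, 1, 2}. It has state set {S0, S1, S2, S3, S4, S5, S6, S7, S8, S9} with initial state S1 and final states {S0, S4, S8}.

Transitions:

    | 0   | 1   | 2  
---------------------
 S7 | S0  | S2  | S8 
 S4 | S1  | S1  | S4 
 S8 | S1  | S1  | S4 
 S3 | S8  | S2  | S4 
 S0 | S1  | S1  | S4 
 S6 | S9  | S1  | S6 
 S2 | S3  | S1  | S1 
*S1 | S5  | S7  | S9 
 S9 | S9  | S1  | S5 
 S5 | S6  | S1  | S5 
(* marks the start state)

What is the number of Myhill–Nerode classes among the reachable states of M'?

5

All states are reachable from the start state.
P0 = {S0,S4,S8} | {S1,S2,S3,S5,S6,S7,S9}.
Refine {S1,S2,S3,S5,S6,S7,S9} on symbol 0: members go to different blocks, giving {S1,S2,S5,S6,S9} and {S3,S7}.
Refine {S1,S2,S5,S6,S9} on symbol 0: members go to different blocks, giving {S1,S5,S6,S9} and {S2}.
Split {S1,S5,S6,S9} by δ(·,1) → {S5,S6,S9} and {S1}.
Stable partition: {S0,S4,S8} | {S5,S6,S9} | {S3,S7} | {S2} | {S1} — 5 equivalence classes.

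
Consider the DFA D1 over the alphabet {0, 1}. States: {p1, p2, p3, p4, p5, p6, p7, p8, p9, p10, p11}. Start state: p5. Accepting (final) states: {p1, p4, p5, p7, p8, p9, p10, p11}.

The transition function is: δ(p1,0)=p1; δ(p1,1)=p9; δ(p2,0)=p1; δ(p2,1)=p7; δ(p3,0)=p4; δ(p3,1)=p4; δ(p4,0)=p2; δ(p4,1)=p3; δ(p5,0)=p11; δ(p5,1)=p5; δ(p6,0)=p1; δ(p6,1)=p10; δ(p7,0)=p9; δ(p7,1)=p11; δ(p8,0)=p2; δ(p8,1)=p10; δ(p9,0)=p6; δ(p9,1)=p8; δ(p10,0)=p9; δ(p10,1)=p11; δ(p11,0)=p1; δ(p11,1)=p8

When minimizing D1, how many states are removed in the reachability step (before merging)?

2

Starting at p5 and following transitions, the reachable set is {p1, p2, p5, p6, p7, p8, p9, p10, p11}. That leaves p3, p4 unreachable — 2 in total.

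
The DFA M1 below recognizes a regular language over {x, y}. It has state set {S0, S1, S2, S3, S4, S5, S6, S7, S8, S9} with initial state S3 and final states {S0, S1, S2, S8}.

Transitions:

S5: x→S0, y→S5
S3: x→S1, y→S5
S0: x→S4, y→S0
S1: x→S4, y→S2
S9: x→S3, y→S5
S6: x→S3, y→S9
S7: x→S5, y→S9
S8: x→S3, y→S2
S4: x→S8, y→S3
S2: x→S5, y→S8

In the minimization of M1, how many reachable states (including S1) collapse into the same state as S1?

4

States {S6,S7,S9} cannot be reached from the start state, so discard them.
Initial partition by acceptance: {S0,S1,S2,S8} | {S3,S4,S5}.
Stable partition: {S0,S1,S2,S8} | {S3,S4,S5} — 2 equivalence classes.
The equivalence class containing S1 is {S0,S1,S2,S8}, of size 4.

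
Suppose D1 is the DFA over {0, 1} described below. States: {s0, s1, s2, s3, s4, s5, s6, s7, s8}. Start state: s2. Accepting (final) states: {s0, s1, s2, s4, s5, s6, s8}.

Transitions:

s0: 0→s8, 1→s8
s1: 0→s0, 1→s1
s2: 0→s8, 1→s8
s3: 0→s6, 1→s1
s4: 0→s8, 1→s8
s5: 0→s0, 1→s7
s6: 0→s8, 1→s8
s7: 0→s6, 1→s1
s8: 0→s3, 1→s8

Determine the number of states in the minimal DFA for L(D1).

States {s4,s5,s7} cannot be reached from the start state, so discard them.
Start with accepting vs non-accepting: {s0,s1,s2,s6,s8} | {s3}.
Split {s0,s1,s2,s6,s8} by δ(·,0) → {s0,s1,s2,s6} and {s8}.
Split {s0,s1,s2,s6} by δ(·,0) → {s0,s2,s6} and {s1}.
Stable partition: {s0,s2,s6} | {s3} | {s8} | {s1} — 4 equivalence classes.

4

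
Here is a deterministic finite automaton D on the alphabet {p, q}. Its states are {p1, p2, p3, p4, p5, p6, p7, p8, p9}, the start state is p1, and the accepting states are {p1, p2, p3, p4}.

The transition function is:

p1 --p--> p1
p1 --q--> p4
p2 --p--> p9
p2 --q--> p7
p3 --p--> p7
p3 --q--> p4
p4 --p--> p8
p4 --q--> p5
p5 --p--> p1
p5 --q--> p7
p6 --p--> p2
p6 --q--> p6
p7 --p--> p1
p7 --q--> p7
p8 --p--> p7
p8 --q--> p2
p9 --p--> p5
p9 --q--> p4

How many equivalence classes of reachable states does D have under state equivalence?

First remove the unreachable states {p3,p6}; 7 states remain.
Initial partition by acceptance: {p1,p2,p4} | {p5,p7,p8,p9}.
Split {p1,p2,p4} by δ(·,p) → {p2,p4} and {p1}.
Split {p5,p7,p8,p9} by δ(·,p) → {p5,p7} and {p8,p9}.
Stable partition: {p2,p4} | {p5,p7} | {p1} | {p8,p9} — 4 equivalence classes.

4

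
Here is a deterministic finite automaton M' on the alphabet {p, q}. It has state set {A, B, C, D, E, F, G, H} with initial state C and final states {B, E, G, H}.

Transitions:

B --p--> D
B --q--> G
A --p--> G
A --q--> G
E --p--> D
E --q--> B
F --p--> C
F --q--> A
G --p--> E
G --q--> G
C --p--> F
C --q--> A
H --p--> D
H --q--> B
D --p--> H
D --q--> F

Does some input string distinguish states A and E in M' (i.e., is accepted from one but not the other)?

Every state is reachable, so we keep all 8.
Start with accepting vs non-accepting: {B,E,G,H} | {A,C,D,F}.
Split {B,E,G,H} by δ(·,p) → {B,E,H} and {G}.
On input q, block {B,E,H} splits into {E,H} and {B}.
Refine {A,C,D,F} on symbol p: members go to different blocks, giving {C,F} and {A} and {D}.
The partition is now stable with 6 blocks: {E,H} | {C,F} | {G} | {B} | {A} | {D}.
A and E end up in different blocks, so they are distinguishable. For instance, the string 'ε' is accepted from only E.

Yes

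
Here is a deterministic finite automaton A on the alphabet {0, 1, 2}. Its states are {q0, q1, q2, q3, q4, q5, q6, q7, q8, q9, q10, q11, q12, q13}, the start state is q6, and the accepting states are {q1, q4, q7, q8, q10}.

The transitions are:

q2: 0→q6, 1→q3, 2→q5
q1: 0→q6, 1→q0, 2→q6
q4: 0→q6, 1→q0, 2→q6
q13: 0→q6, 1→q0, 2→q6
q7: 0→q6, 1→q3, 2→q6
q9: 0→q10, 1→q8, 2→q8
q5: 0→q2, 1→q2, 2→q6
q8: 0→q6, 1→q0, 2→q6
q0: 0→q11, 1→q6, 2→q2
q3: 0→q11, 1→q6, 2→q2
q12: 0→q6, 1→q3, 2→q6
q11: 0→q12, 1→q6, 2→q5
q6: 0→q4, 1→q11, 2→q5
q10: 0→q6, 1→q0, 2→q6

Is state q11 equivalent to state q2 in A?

States {q1,q7,q8,q9,q10,q13} cannot be reached from the start state, so discard them.
Start with accepting vs non-accepting: {q4} | {q0,q2,q3,q5,q6,q11,q12}.
On input 0, block {q0,q2,q3,q5,q6,q11,q12} splits into {q0,q2,q3,q5,q11,q12} and {q6}.
Refine {q0,q2,q3,q5,q11,q12} on symbol 0: members go to different blocks, giving {q0,q3,q5,q11} and {q2,q12}.
Refine {q0,q3,q5,q11} on symbol 0: members go to different blocks, giving {q0,q3} and {q5,q11}.
On input 2, block {q2,q12} splits into {q2} and {q12}.
Refine {q5,q11} on symbol 0: members go to different blocks, giving {q5} and {q11}.
No further refinement is possible. Final partition (7 blocks): {q4} | {q0,q3} | {q6} | {q2} | {q5} | {q12} | {q11}.
q11 and q2 end up in different blocks, so they are distinguishable. For instance, the string '00' is accepted from only q2.

No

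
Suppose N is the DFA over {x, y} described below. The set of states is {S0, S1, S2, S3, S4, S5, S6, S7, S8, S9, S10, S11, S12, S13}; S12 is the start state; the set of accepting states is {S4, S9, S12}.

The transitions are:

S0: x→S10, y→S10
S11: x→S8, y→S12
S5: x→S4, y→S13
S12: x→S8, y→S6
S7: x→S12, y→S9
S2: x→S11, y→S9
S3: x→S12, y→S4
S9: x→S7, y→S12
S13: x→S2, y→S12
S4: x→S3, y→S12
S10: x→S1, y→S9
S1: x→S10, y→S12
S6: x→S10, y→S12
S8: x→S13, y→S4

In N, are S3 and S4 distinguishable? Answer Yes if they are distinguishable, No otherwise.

First remove the unreachable states {S0,S5}; 12 states remain.
P0 = {S4,S9,S12} | {S1,S2,S3,S6,S7,S8,S10,S11,S13}.
Refine {S4,S9,S12} on symbol y: members go to different blocks, giving {S4,S9} and {S12}.
On input x, block {S1,S2,S3,S6,S7,S8,S10,S11,S13} splits into {S1,S2,S6,S8,S10,S11,S13} and {S3,S7}.
On input y, block {S1,S2,S6,S8,S10,S11,S13} splits into {S1,S6,S11,S13} and {S2,S8,S10}.
The partition is now stable with 5 blocks: {S4,S9} | {S1,S6,S11,S13} | {S12} | {S3,S7} | {S2,S8,S10}.
S3 and S4 end up in different blocks, so they are distinguishable. For instance, the string 'ε' is accepted from only S4.

Yes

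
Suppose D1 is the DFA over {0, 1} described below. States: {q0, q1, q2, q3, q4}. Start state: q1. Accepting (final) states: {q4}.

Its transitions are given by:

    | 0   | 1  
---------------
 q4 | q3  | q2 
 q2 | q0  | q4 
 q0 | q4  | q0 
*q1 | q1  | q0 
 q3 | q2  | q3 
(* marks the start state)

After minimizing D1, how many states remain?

5

Initial partition by acceptance: {q4} | {q0,q1,q2,q3}.
Refine {q0,q1,q2,q3} on symbol 0: members go to different blocks, giving {q1,q2,q3} and {q0}.
Split {q1,q2,q3} by δ(·,0) → {q1,q3} and {q2}.
On input 0, block {q1,q3} splits into {q1} and {q3}.
The partition is now stable with 5 blocks: {q4} | {q1} | {q0} | {q2} | {q3}.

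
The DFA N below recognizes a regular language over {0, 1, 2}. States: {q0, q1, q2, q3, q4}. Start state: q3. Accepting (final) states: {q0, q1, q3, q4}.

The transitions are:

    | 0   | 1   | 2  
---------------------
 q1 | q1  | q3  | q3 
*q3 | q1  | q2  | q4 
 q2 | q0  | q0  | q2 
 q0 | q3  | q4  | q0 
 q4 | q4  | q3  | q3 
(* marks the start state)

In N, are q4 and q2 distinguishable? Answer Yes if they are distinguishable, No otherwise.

P0 = {q0,q1,q3,q4} | {q2}.
Refine {q0,q1,q3,q4} on symbol 1: members go to different blocks, giving {q0,q1,q4} and {q3}.
Refine {q0,q1,q4} on symbol 0: members go to different blocks, giving {q1,q4} and {q0}.
Stable partition: {q1,q4} | {q2} | {q3} | {q0} — 4 equivalence classes.
q4 and q2 end up in different blocks, so they are distinguishable. For instance, the string 'ε' is accepted from only q4.

Yes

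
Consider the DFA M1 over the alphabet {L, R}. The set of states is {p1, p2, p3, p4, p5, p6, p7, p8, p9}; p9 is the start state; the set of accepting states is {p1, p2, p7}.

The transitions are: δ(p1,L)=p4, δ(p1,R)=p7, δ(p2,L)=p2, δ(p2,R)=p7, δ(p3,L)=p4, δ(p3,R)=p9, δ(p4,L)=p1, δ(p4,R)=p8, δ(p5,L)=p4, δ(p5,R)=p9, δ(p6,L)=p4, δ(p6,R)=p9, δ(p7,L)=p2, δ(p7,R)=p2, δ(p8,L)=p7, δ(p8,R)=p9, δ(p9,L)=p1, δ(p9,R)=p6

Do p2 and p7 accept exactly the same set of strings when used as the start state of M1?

Yes

First remove the unreachable states {p3,p5}; 7 states remain.
Start with accepting vs non-accepting: {p1,p2,p7} | {p4,p6,p8,p9}.
Split {p1,p2,p7} by δ(·,L) → {p2,p7} and {p1}.
Refine {p4,p6,p8,p9} on symbol L: members go to different blocks, giving {p4,p9} and {p6} and {p8}.
Split {p4,p9} by δ(·,R) → {p4} and {p9}.
No further refinement is possible. Final partition (6 blocks): {p2,p7} | {p4} | {p1} | {p6} | {p8} | {p9}.
p2 and p7 lie in the same block of the stable partition, so they are equivalent — no string distinguishes them.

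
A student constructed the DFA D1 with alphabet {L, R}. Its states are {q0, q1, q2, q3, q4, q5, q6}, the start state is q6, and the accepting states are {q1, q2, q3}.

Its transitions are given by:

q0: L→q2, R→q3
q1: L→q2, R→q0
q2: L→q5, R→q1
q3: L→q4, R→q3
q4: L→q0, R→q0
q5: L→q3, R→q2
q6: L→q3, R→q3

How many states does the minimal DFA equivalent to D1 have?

7

Every state is reachable, so we keep all 7.
Initial partition by acceptance: {q1,q2,q3} | {q0,q4,q5,q6}.
Split {q1,q2,q3} by δ(·,L) → {q2,q3} and {q1}.
On input R, block {q2,q3} splits into {q2} and {q3}.
Split {q0,q4,q5,q6} by δ(·,L) → {q5,q6} and {q0} and {q4}.
On input R, block {q5,q6} splits into {q5} and {q6}.
Stable partition: {q2} | {q5} | {q1} | {q3} | {q0} | {q4} | {q6} — 7 equivalence classes.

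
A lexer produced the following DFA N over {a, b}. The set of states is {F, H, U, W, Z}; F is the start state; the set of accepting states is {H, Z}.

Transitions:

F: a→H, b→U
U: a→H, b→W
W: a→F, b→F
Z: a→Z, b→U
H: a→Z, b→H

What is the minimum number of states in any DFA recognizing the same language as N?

5

Start with accepting vs non-accepting: {H,Z} | {F,U,W}.
Refine {H,Z} on symbol b: members go to different blocks, giving {H} and {Z}.
On input a, block {F,U,W} splits into {F,U} and {W}.
On input b, block {F,U} splits into {F} and {U}.
No further refinement is possible. Final partition (5 blocks): {H} | {F} | {Z} | {W} | {U}.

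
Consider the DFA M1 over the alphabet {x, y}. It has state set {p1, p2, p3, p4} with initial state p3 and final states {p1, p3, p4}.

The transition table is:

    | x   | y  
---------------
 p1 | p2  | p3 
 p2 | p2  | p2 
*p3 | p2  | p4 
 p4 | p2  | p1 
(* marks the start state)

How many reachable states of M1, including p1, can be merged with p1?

Every state is reachable, so we keep all 4.
P0 = {p1,p3,p4} | {p2}.
Stable partition: {p1,p3,p4} | {p2} — 2 equivalence classes.
The equivalence class containing p1 is {p1,p3,p4}, of size 3.

3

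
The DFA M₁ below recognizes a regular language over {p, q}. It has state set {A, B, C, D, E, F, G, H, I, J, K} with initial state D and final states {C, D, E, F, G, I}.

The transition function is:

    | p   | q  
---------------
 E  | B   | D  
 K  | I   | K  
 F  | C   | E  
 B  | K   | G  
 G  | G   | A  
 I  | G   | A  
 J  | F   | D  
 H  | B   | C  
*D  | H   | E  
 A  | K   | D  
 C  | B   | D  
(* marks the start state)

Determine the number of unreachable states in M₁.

BFS from D reaches {A, B, C, D, E, G, H, I, K}; the 2 state(s) F, J are never visited.

2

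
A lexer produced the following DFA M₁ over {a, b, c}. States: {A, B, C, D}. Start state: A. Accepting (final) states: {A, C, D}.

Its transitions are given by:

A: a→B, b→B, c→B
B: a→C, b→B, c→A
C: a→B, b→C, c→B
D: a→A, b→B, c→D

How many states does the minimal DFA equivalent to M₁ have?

Reachable states from the start: {A,B,C}. Unreachable: {D} — drop them.
Start with accepting vs non-accepting: {A,C} | {B}.
On input b, block {A,C} splits into {A} and {C}.
Stable partition: {A} | {B} | {C} — 3 equivalence classes.

3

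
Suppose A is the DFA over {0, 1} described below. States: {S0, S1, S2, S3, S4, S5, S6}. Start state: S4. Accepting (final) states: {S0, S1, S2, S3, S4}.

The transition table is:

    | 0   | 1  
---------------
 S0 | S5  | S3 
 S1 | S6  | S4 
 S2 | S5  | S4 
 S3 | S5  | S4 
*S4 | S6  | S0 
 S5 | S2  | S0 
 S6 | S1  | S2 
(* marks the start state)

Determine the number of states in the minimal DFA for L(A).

2

Every state is reachable, so we keep all 7.
Initial partition by acceptance: {S0,S1,S2,S3,S4} | {S5,S6}.
No further refinement is possible. Final partition (2 blocks): {S0,S1,S2,S3,S4} | {S5,S6}.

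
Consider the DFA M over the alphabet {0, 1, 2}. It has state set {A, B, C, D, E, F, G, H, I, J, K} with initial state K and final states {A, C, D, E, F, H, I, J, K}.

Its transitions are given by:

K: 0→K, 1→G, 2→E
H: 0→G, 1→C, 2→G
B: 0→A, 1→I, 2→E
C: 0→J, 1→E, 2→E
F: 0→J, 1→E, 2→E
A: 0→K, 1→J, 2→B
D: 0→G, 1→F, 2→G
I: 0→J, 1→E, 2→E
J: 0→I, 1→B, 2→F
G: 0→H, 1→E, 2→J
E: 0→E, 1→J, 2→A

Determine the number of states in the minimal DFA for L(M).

8

States {D} cannot be reached from the start state, so discard them.
Start with accepting vs non-accepting: {A,C,E,F,H,I,J,K} | {B,G}.
Refine {A,C,E,F,H,I,J,K} on symbol 0: members go to different blocks, giving {A,C,E,F,I,J,K} and {H}.
On input 1, block {A,C,E,F,I,J,K} splits into {A,C,E,F,I} and {J,K}.
Split {A,C,E,F,I} by δ(·,0) → {A,C,F,I} and {E}.
On input 1, block {A,C,F,I} splits into {C,F,I} and {A}.
Refine {B,G} on symbol 0: members go to different blocks, giving {B} and {G}.
On input 0, block {J,K} splits into {J} and {K}.
The partition is now stable with 8 blocks: {C,F,I} | {B} | {H} | {J} | {E} | {A} | {G} | {K}.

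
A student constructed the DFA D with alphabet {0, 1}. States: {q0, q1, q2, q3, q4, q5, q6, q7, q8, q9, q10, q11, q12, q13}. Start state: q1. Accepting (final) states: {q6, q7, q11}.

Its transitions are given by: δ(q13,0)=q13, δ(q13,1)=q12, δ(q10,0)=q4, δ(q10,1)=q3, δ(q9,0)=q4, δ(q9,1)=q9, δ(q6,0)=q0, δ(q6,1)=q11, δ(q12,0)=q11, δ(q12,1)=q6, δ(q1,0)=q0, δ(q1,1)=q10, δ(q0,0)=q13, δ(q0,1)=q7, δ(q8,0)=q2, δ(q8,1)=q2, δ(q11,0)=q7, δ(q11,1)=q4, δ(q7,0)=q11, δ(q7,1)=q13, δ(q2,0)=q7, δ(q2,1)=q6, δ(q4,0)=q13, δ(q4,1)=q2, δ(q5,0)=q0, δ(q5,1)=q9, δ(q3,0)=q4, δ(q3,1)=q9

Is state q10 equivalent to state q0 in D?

Reachable states from the start: {q0,q1,q2,q3,q4,q6,q7,q9,q10,q11,q12,q13}. Unreachable: {q5,q8} — drop them.
Initial partition by acceptance: {q6,q7,q11} | {q0,q1,q2,q3,q4,q9,q10,q12,q13}.
Split {q6,q7,q11} by δ(·,0) → {q7,q11} and {q6}.
Refine {q0,q1,q2,q3,q4,q9,q10,q12,q13} on symbol 0: members go to different blocks, giving {q0,q1,q3,q4,q9,q10,q13} and {q2,q12}.
On input 1, block {q0,q1,q3,q4,q9,q10,q13} splits into {q1,q3,q9,q10} and {q4,q13} and {q0}.
Split {q1,q3,q9,q10} by δ(·,0) → {q3,q9,q10} and {q1}.
Stable partition: {q7,q11} | {q3,q9,q10} | {q6} | {q2,q12} | {q4,q13} | {q0} | {q1} — 7 equivalence classes.
q10 and q0 end up in different blocks, so they are distinguishable. For instance, the string '1' is accepted from only q0.

No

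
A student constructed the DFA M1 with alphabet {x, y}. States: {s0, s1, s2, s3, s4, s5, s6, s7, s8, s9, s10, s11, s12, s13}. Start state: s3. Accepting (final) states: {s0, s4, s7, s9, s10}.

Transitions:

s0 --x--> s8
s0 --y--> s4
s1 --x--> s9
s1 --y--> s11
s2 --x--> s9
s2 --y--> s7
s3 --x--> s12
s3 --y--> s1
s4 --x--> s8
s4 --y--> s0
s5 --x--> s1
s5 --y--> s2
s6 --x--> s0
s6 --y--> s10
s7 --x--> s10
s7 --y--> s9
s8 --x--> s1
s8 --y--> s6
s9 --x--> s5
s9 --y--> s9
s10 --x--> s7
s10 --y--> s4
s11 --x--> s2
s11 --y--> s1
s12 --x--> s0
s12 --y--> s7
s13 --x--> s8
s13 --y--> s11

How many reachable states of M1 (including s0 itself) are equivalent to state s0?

3

States {s13} cannot be reached from the start state, so discard them.
Start with accepting vs non-accepting: {s0,s4,s7,s9,s10} | {s1,s2,s3,s5,s6,s8,s11,s12}.
Refine {s0,s4,s7,s9,s10} on symbol x: members go to different blocks, giving {s0,s4,s9} and {s7,s10}.
On input x, block {s1,s2,s3,s5,s6,s8,s11,s12} splits into {s1,s2,s6,s12} and {s3,s5,s8,s11}.
On input y, block {s1,s2,s6,s12} splits into {s2,s6,s12} and {s1}.
On input x, block {s3,s5,s8,s11} splits into {s3,s11} and {s5,s8}.
Stable partition: {s0,s4,s9} | {s2,s6,s12} | {s7,s10} | {s3,s11} | {s1} | {s5,s8} — 6 equivalence classes.
State s0 belongs to the block {s0,s4,s9}, which has 3 states.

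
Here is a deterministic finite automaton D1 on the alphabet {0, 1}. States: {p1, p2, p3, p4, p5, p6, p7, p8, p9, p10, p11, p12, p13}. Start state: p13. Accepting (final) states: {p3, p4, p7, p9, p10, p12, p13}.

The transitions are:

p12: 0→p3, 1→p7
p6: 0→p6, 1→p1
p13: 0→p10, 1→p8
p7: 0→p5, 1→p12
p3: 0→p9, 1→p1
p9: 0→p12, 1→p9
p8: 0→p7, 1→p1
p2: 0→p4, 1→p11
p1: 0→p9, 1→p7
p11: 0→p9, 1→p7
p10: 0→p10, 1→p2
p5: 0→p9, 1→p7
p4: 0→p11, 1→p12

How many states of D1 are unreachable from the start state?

1

BFS from p13 reaches {p1, p2, p3, p4, p5, p7, p8, p9, p10, p11, p12, p13}; the 1 state(s) p6 are never visited.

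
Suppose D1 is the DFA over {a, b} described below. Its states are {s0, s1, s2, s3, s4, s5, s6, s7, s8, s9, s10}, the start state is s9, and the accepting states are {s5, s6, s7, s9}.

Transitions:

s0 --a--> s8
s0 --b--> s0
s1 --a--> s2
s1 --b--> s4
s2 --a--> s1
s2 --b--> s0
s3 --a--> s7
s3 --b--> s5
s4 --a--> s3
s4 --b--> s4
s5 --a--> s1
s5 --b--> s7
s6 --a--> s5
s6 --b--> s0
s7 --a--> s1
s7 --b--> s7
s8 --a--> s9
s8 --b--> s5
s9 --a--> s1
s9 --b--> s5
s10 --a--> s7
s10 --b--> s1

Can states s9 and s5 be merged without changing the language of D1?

Reachable states from the start: {s0,s1,s2,s3,s4,s5,s7,s8,s9}. Unreachable: {s6,s10} — drop them.
Start with accepting vs non-accepting: {s5,s7,s9} | {s0,s1,s2,s3,s4,s8}.
Refine {s0,s1,s2,s3,s4,s8} on symbol a: members go to different blocks, giving {s0,s1,s2,s4} and {s3,s8}.
On input a, block {s0,s1,s2,s4} splits into {s0,s4} and {s1,s2}.
Stable partition: {s5,s7,s9} | {s0,s4} | {s3,s8} | {s1,s2} — 4 equivalence classes.
s9 and s5 lie in the same block of the stable partition, so they are equivalent — no string distinguishes them.

Yes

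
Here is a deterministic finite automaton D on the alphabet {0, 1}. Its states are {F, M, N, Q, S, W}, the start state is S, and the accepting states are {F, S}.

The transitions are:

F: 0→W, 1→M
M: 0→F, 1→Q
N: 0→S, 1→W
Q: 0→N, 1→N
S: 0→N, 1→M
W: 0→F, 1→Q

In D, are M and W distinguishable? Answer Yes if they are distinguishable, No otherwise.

Initial partition by acceptance: {F,S} | {M,N,Q,W}.
On input 0, block {M,N,Q,W} splits into {M,N,W} and {Q}.
Split {M,N,W} by δ(·,1) → {M,W} and {N}.
Split {F,S} by δ(·,0) → {S} and {F}.
The partition is now stable with 5 blocks: {S} | {M,W} | {Q} | {N} | {F}.
M and W lie in the same block of the stable partition, so they are equivalent — no string distinguishes them.

No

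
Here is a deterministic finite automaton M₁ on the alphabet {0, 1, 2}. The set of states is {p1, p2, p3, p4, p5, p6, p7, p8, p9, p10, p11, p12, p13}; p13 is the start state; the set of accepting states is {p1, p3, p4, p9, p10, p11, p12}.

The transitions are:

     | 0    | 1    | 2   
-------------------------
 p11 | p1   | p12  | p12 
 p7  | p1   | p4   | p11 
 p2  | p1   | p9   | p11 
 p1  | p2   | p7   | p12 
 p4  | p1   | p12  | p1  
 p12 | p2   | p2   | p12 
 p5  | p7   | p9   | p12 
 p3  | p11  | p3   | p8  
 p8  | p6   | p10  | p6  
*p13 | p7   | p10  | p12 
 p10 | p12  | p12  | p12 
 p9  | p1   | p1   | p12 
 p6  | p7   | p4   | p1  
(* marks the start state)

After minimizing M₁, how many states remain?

First remove the unreachable states {p3,p5,p6,p8}; 9 states remain.
P0 = {p1,p4,p9,p10,p11,p12} | {p2,p7,p13}.
Refine {p1,p4,p9,p10,p11,p12} on symbol 0: members go to different blocks, giving {p4,p9,p10,p11} and {p1,p12}.
Refine {p2,p7,p13} on symbol 0: members go to different blocks, giving {p2,p7} and {p13}.
The partition is now stable with 4 blocks: {p4,p9,p10,p11} | {p2,p7} | {p1,p12} | {p13}.

4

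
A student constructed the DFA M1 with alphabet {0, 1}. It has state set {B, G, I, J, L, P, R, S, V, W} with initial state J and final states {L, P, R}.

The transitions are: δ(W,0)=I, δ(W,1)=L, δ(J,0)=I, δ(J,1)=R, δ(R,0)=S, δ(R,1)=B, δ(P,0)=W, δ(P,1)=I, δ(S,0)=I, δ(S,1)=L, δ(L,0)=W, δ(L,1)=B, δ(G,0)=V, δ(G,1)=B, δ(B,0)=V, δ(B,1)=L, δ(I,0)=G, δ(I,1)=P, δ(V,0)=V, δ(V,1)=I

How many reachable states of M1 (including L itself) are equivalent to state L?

All states are reachable from the start state.
Initial partition by acceptance: {L,P,R} | {B,G,I,J,S,V,W}.
Split {B,G,I,J,S,V,W} by δ(·,1) → {B,I,J,S,W} and {G,V}.
Refine {B,I,J,S,W} on symbol 0: members go to different blocks, giving {J,S,W} and {B,I}.
No further refinement is possible. Final partition (4 blocks): {L,P,R} | {J,S,W} | {G,V} | {B,I}.
State L belongs to the block {L,P,R}, which has 3 states.

3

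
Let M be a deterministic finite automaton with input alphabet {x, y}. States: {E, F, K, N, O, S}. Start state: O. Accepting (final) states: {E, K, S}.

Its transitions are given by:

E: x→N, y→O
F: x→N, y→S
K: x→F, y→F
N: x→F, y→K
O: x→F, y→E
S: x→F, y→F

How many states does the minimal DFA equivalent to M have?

2

Every state is reachable, so we keep all 6.
Start with accepting vs non-accepting: {E,K,S} | {F,N,O}.
Stable partition: {E,K,S} | {F,N,O} — 2 equivalence classes.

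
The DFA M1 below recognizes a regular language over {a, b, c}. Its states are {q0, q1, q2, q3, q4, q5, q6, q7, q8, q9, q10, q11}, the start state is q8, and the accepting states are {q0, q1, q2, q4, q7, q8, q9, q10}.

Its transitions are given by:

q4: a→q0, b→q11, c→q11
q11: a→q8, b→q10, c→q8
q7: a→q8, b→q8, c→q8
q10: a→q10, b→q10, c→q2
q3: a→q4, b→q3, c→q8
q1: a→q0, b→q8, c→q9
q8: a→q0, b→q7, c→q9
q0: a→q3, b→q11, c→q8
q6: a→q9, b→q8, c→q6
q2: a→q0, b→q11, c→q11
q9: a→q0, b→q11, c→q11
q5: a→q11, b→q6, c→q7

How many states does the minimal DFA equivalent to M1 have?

Reachable states from the start: {q0,q2,q3,q4,q7,q8,q9,q10,q11}. Unreachable: {q1,q5,q6} — drop them.
Initial partition by acceptance: {q0,q2,q4,q7,q8,q9,q10} | {q3,q11}.
Refine {q0,q2,q4,q7,q8,q9,q10} on symbol a: members go to different blocks, giving {q2,q4,q7,q8,q9,q10} and {q0}.
On input a, block {q2,q4,q7,q8,q9,q10} splits into {q2,q4,q8,q9} and {q7,q10}.
Refine {q2,q4,q8,q9} on symbol b: members go to different blocks, giving {q2,q4,q9} and {q8}.
On input a, block {q3,q11} splits into {q3} and {q11}.
On input a, block {q7,q10} splits into {q7} and {q10}.
No further refinement is possible. Final partition (7 blocks): {q2,q4,q9} | {q3} | {q0} | {q7} | {q8} | {q11} | {q10}.

7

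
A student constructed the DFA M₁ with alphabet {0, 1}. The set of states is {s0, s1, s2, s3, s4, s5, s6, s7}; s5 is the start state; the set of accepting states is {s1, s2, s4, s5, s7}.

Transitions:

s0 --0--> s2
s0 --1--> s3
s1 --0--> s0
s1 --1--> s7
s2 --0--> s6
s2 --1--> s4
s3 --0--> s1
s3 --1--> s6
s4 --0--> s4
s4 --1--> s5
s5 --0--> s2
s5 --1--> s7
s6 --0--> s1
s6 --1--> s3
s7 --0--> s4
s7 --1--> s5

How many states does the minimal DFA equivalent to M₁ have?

4

All states are reachable from the start state.
P0 = {s1,s2,s4,s5,s7} | {s0,s3,s6}.
Refine {s1,s2,s4,s5,s7} on symbol 0: members go to different blocks, giving {s4,s5,s7} and {s1,s2}.
On input 0, block {s4,s5,s7} splits into {s4,s7} and {s5}.
The partition is now stable with 4 blocks: {s4,s7} | {s0,s3,s6} | {s1,s2} | {s5}.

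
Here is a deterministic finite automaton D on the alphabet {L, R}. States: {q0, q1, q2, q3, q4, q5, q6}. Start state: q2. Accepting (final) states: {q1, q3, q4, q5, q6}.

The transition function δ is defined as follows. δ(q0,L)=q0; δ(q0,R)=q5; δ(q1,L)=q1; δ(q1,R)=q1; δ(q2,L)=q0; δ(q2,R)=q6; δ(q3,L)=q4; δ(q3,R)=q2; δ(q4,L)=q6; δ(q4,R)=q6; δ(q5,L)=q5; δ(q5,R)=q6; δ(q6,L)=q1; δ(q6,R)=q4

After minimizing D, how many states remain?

First remove the unreachable states {q3}; 6 states remain.
Initial partition by acceptance: {q1,q4,q5,q6} | {q0,q2}.
The partition is now stable with 2 blocks: {q1,q4,q5,q6} | {q0,q2}.

2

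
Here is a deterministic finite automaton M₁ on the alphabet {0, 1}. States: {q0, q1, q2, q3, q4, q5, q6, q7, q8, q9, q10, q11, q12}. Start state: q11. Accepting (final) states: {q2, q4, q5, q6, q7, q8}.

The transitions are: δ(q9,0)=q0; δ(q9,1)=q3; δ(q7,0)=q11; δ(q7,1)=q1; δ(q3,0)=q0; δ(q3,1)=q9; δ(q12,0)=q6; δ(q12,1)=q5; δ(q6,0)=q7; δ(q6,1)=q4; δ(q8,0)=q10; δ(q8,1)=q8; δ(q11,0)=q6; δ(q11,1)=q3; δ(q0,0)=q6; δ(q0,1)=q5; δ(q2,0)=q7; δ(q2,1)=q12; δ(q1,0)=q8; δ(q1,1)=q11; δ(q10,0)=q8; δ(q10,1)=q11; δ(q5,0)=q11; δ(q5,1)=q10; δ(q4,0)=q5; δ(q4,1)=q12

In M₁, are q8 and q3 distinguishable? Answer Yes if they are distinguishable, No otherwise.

States {q2} cannot be reached from the start state, so discard them.
P0 = {q4,q5,q6,q7,q8} | {q0,q1,q3,q9,q10,q11,q12}.
Refine {q4,q5,q6,q7,q8} on symbol 0: members go to different blocks, giving {q5,q7,q8} and {q4,q6}.
Split {q5,q7,q8} by δ(·,1) → {q5,q7} and {q8}.
Split {q0,q1,q3,q9,q10,q11,q12} by δ(·,0) → {q0,q11,q12} and {q1,q10} and {q3,q9}.
On input 1, block {q0,q11,q12} splits into {q0,q12} and {q11}.
On input 1, block {q4,q6} splits into {q4} and {q6}.
The partition is now stable with 8 blocks: {q5,q7} | {q0,q12} | {q4} | {q8} | {q1,q10} | {q3,q9} | {q11} | {q6}.
q8 and q3 end up in different blocks, so they are distinguishable. For instance, the string 'ε' is accepted from only q8.

Yes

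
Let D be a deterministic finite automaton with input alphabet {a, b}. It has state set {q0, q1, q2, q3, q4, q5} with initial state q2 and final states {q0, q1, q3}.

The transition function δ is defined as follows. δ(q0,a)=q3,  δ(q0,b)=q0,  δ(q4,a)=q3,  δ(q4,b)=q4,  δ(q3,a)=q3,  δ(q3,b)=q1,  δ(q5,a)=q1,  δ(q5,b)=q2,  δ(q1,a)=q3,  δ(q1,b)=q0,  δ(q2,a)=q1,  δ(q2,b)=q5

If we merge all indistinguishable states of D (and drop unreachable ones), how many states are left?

States {q4} cannot be reached from the start state, so discard them.
Start with accepting vs non-accepting: {q0,q1,q3} | {q2,q5}.
The partition is now stable with 2 blocks: {q0,q1,q3} | {q2,q5}.

2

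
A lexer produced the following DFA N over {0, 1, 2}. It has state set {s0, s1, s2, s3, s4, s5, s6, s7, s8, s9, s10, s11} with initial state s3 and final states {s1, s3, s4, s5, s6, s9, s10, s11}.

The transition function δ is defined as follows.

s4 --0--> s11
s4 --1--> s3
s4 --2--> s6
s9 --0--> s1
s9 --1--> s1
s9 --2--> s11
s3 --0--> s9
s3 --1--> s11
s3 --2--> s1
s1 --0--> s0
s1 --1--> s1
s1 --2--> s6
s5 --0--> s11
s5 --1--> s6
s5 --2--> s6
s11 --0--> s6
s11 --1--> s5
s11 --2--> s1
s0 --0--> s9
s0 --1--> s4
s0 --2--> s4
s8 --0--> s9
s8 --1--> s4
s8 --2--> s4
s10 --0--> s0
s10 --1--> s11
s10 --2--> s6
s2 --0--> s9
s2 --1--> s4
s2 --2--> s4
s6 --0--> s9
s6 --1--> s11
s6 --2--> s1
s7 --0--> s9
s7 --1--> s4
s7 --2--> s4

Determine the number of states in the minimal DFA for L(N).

States {s2,s7,s8,s10} cannot be reached from the start state, so discard them.
P0 = {s1,s3,s4,s5,s6,s9,s11} | {s0}.
Refine {s1,s3,s4,s5,s6,s9,s11} on symbol 0: members go to different blocks, giving {s3,s4,s5,s6,s9,s11} and {s1}.
Split {s3,s4,s5,s6,s9,s11} by δ(·,0) → {s3,s4,s5,s6,s11} and {s9}.
Refine {s3,s4,s5,s6,s11} on symbol 0: members go to different blocks, giving {s4,s5,s11} and {s3,s6}.
On input 0, block {s4,s5,s11} splits into {s4,s5} and {s11}.
The partition is now stable with 6 blocks: {s4,s5} | {s0} | {s1} | {s9} | {s3,s6} | {s11}.

6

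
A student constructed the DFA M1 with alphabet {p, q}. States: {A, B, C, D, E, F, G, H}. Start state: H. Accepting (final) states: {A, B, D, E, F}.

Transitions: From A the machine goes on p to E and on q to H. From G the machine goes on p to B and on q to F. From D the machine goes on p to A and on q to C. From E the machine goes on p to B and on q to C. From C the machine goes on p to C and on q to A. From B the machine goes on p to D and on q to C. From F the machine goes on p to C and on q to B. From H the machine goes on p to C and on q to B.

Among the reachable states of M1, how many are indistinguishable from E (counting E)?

4

States {F,G} cannot be reached from the start state, so discard them.
Start with accepting vs non-accepting: {A,B,D,E} | {C,H}.
No further refinement is possible. Final partition (2 blocks): {A,B,D,E} | {C,H}.
State E belongs to the block {A,B,D,E}, which has 4 states.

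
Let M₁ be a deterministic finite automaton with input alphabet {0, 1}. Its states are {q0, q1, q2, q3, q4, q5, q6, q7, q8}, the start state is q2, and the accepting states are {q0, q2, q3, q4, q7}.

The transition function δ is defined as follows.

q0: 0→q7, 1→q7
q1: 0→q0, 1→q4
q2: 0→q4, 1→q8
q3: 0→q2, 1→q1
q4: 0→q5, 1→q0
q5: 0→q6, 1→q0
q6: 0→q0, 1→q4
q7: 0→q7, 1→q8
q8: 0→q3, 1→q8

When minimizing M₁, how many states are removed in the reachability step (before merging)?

A breadth-first search from the start state visits every state.

0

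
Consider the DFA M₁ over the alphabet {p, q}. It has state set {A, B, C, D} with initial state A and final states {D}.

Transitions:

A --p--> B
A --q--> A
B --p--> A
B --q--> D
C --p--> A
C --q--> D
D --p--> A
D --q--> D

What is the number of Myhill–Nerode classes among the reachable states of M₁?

States {C} cannot be reached from the start state, so discard them.
Initial partition by acceptance: {D} | {A,B}.
Split {A,B} by δ(·,q) → {A} and {B}.
Stable partition: {D} | {A} | {B} — 3 equivalence classes.

3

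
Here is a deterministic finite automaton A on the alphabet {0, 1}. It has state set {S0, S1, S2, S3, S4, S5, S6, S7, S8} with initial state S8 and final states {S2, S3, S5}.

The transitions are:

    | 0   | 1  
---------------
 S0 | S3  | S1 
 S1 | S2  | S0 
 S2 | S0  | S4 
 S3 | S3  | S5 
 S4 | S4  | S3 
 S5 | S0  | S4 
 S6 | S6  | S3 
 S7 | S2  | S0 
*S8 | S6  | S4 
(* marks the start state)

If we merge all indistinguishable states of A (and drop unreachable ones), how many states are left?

6

First remove the unreachable states {S7}; 8 states remain.
Initial partition by acceptance: {S2,S3,S5} | {S0,S1,S4,S6,S8}.
Split {S2,S3,S5} by δ(·,0) → {S2,S5} and {S3}.
On input 0, block {S0,S1,S4,S6,S8} splits into {S4,S6,S8} and {S0} and {S1}.
Refine {S4,S6,S8} on symbol 1: members go to different blocks, giving {S4,S6} and {S8}.
The partition is now stable with 6 blocks: {S2,S5} | {S4,S6} | {S3} | {S0} | {S1} | {S8}.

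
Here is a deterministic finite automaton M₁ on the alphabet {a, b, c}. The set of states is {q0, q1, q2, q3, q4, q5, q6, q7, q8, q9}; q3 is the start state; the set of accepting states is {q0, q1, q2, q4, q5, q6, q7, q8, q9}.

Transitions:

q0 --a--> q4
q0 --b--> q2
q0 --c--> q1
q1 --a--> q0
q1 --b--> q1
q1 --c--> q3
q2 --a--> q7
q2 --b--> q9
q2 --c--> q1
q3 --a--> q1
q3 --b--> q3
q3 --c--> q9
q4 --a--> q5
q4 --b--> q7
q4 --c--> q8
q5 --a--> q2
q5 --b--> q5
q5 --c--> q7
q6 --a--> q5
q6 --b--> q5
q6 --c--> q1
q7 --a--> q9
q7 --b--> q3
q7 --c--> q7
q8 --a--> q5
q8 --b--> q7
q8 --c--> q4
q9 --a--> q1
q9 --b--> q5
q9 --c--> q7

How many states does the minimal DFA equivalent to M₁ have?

First remove the unreachable states {q6}; 9 states remain.
Initial partition by acceptance: {q0,q1,q2,q4,q5,q7,q8,q9} | {q3}.
On input b, block {q0,q1,q2,q4,q5,q7,q8,q9} splits into {q0,q1,q2,q4,q5,q8,q9} and {q7}.
On input a, block {q0,q1,q2,q4,q5,q8,q9} splits into {q0,q1,q4,q5,q8,q9} and {q2}.
On input a, block {q0,q1,q4,q5,q8,q9} splits into {q0,q1,q4,q8,q9} and {q5}.
Split {q0,q1,q4,q8,q9} by δ(·,a) → {q0,q1,q9} and {q4,q8}.
Refine {q0,q1,q9} on symbol a: members go to different blocks, giving {q1,q9} and {q0}.
Refine {q1,q9} on symbol a: members go to different blocks, giving {q1} and {q9}.
The partition is now stable with 8 blocks: {q1} | {q3} | {q7} | {q2} | {q5} | {q4,q8} | {q0} | {q9}.

8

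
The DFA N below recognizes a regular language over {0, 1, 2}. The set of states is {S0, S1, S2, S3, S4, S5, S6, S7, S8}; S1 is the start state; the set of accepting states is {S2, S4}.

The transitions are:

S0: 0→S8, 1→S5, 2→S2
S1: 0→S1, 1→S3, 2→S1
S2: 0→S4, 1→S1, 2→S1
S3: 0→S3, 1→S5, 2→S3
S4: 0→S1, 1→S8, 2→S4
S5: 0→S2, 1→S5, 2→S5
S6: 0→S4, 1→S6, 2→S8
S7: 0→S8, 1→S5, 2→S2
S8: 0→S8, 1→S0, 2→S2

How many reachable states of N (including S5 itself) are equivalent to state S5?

First remove the unreachable states {S6,S7}; 7 states remain.
Start with accepting vs non-accepting: {S2,S4} | {S0,S1,S3,S5,S8}.
Split {S2,S4} by δ(·,0) → {S2} and {S4}.
On input 0, block {S0,S1,S3,S5,S8} splits into {S0,S1,S3,S8} and {S5}.
On input 1, block {S0,S1,S3,S8} splits into {S0,S3} and {S1,S8}.
Refine {S0,S3} on symbol 0: members go to different blocks, giving {S0} and {S3}.
Refine {S1,S8} on symbol 1: members go to different blocks, giving {S1} and {S8}.
The partition is now stable with 7 blocks: {S2} | {S0} | {S4} | {S5} | {S1} | {S3} | {S8}.
State S5 belongs to the block {S5}, which has 1 states.

1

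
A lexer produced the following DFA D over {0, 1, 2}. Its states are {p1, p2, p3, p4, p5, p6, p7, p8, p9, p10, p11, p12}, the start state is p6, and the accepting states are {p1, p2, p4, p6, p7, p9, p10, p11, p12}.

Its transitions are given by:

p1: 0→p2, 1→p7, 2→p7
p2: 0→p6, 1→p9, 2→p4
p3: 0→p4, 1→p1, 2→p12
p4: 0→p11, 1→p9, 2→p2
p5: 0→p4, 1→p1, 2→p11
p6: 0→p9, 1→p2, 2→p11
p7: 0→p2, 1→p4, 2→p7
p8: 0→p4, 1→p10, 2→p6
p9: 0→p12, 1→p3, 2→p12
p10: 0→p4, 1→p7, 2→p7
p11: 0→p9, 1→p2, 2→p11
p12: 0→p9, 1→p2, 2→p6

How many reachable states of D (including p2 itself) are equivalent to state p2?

2

First remove the unreachable states {p5,p8,p10}; 9 states remain.
Start with accepting vs non-accepting: {p1,p2,p4,p6,p7,p9,p11,p12} | {p3}.
Split {p1,p2,p4,p6,p7,p9,p11,p12} by δ(·,1) → {p1,p2,p4,p6,p7,p11,p12} and {p9}.
On input 0, block {p1,p2,p4,p6,p7,p11,p12} splits into {p1,p2,p4,p7} and {p6,p11,p12}.
Split {p1,p2,p4,p7} by δ(·,0) → {p1,p7} and {p2,p4}.
Split {p1,p7} by δ(·,1) → {p1} and {p7}.
Stable partition: {p1} | {p3} | {p9} | {p6,p11,p12} | {p2,p4} | {p7} — 6 equivalence classes.
State p2 belongs to the block {p2,p4}, which has 2 states.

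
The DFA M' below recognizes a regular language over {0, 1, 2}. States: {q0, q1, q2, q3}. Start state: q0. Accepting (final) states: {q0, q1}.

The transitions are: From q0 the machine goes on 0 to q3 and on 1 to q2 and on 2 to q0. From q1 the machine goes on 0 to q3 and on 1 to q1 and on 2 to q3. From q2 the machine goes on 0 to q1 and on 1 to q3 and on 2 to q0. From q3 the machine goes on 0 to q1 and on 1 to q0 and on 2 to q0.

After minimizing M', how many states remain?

4

Start with accepting vs non-accepting: {q0,q1} | {q2,q3}.
Refine {q0,q1} on symbol 1: members go to different blocks, giving {q0} and {q1}.
Split {q2,q3} by δ(·,1) → {q2} and {q3}.
The partition is now stable with 4 blocks: {q0} | {q2} | {q1} | {q3}.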